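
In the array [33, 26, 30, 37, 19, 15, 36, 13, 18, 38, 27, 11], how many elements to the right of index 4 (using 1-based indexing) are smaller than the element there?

The element at index 4 is 37.
Elements after it: 19, 15, 36, 13, 18, 38, 27, 11
Those smaller than 37: 19, 15, 36, 13, 18, 27, 11

7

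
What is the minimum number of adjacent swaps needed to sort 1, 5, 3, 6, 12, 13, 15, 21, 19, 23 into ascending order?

Each adjacent swap fixes exactly one inversion, so the minimum swap count equals the number of inversions.
Count inversions — for each element, later elements that are smaller:
1: none → 0
5: 3 → 1
3: none → 0
6: none → 0
12: none → 0
13: none → 0
15: none → 0
21: 19 → 1
19: none → 0
23: none → 0
Total inversions: 0 + 1 + 0 + 0 + 0 + 0 + 0 + 1 + 0 + 0 = 2

2 swaps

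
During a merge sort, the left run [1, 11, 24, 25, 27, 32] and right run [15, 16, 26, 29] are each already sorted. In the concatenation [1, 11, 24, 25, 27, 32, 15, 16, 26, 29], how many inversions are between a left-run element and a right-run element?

Cross-inversions: 11

Count, for every r in R, how many entries of L exceed r:
r = 15: 24, 25, 27, 32 → 4
r = 16: 24, 25, 27, 32 → 4
r = 26: 27, 32 → 2
r = 29: 32 → 1
Cross-inversions: 4 + 4 + 2 + 1 = 11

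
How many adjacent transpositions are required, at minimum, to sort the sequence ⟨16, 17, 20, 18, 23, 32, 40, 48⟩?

1

Minimum adjacent swaps = number of inversions (each swap of adjacent out-of-order elements removes one inversion and no swap can remove more).
Count inversions — for each element, later elements that are smaller:
16: none → 0
17: none → 0
20: 18 → 1
18: none → 0
23: none → 0
32: none → 0
40: none → 0
48: none → 0
Total inversions: 0 + 0 + 1 + 0 + 0 + 0 + 0 + 0 = 1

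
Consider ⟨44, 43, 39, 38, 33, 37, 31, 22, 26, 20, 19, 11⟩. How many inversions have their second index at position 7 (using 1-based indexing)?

The element at index 7 is 31.
Elements before it: 44, 43, 39, 38, 33, 37
Those larger than 31: 44, 43, 39, 38, 33, 37

6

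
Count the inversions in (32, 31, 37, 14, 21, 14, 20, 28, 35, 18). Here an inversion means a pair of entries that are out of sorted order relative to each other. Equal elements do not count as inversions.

26 out-of-order pairs

Sweep left to right; for each value list the smaller values that follow it:
32 → 31, 14, 21, 14, 20, 28, 18 → 7
31 → 14, 21, 14, 20, 28, 18 → 6
37 → 14, 21, 14, 20, 28, 35, 18 → 7
14 → none → 0
21 → 14, 20, 18 → 3
14 → none → 0
20 → 18 → 1
28 → 18 → 1
35 → 18 → 1
18 → none → 0
Sum: 7 + 6 + 7 + 0 + 3 + 0 + 1 + 1 + 1 + 0 = 26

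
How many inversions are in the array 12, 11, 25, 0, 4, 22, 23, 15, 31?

Element-by-element contributions:
12 → 11, 0, 4 → 3
11 → 0, 4 → 2
25 → 0, 4, 22, 23, 15 → 5
0 → none → 0
4 → none → 0
22 → 15 → 1
23 → 15 → 1
15 → none → 0
31 → none → 0
Sum: 3 + 2 + 5 + 0 + 0 + 1 + 1 + 0 + 0 = 12

12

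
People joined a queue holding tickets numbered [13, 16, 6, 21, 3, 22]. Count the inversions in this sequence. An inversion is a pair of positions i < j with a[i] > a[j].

6

Listing every pair i<j with a[i]>a[j] (using 0-based positions):
(0,2): 13 > 6
(0,4): 13 > 3
(1,2): 16 > 6
(1,4): 16 > 3
(2,4): 6 > 3
(3,4): 21 > 3
That's 6 pairs.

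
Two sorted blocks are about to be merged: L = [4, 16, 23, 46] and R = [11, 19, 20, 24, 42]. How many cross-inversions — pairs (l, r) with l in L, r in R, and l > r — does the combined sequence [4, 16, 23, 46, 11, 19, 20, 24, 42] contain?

9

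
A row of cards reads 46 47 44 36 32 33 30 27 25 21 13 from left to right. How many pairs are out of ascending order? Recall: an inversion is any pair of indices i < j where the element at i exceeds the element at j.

Count, for each position, how many later elements it exceeds:
46: 9
47: 9
44: 8
36: 7
32: 5
33: 5
30: 4
27: 3
25: 2
21: 1
13: 0
Sum: 9 + 9 + 8 + 7 + 5 + 5 + 4 + 3 + 2 + 1 + 0 = 53

53 out-of-order pairs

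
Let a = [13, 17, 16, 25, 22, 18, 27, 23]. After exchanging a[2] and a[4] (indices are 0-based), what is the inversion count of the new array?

7

Positions 2 and 4 hold 16 and 22; after swapping, the array is [13, 17, 22, 25, 16, 18, 27, 23].
Element-by-element contributions:
13 → none → 0
17 → 16 → 1
22 → 16, 18 → 2
25 → 16, 18, 23 → 3
16 → none → 0
18 → none → 0
27 → 23 → 1
23 → none → 0
Sum: 0 + 1 + 2 + 3 + 0 + 0 + 1 + 0 = 7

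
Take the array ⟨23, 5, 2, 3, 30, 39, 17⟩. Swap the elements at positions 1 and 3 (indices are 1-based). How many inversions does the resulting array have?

There are 5 inversions.

Positions 1 and 3 hold 23 and 2; after swapping, the array is [2, 5, 23, 3, 30, 39, 17].
For each element, count later entries that are smaller:
2: 0
5: 1
23: 2
3: 0
30: 1
39: 1
17: 0
Sum: 0 + 1 + 2 + 0 + 1 + 1 + 0 = 5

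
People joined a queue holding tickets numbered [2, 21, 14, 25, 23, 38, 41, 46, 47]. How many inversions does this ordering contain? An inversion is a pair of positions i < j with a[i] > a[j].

For each element, count later entries that are smaller:
2 → none → 0
21 → 14 → 1
14 → none → 0
25 → 23 → 1
23 → none → 0
38 → none → 0
41 → none → 0
46 → none → 0
47 → none → 0
Sum: 0 + 1 + 0 + 1 + 0 + 0 + 0 + 0 + 0 = 2

2 out-of-order pairs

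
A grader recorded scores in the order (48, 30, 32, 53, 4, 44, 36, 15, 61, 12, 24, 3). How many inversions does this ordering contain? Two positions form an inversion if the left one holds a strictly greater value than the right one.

43 out-of-order pairs

Element-by-element contributions:
48 → 30, 32, 4, 44, 36, 15, 12, 24, 3 → 9
30 → 4, 15, 12, 24, 3 → 5
32 → 4, 15, 12, 24, 3 → 5
53 → 4, 44, 36, 15, 12, 24, 3 → 7
4 → 3 → 1
44 → 36, 15, 12, 24, 3 → 5
36 → 15, 12, 24, 3 → 4
15 → 12, 3 → 2
61 → 12, 24, 3 → 3
12 → 3 → 1
24 → 3 → 1
3 → none → 0
Sum: 9 + 5 + 5 + 7 + 1 + 5 + 4 + 2 + 3 + 1 + 1 + 0 = 43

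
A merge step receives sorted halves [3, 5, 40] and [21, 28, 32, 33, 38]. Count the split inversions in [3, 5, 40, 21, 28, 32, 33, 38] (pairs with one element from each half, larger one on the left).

5

Take each right-half value and tally the left-half values above it:
r = 21: 40 → 1
r = 28: 40 → 1
r = 32: 40 → 1
r = 33: 40 → 1
r = 38: 40 → 1
Cross-inversions: 1 + 1 + 1 + 1 + 1 = 5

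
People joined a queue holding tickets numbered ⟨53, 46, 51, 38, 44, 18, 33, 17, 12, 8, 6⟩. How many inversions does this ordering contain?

52 inversions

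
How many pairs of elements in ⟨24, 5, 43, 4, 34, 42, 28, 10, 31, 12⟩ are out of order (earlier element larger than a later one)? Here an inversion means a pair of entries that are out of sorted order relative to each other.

Element-by-element contributions:
24 → 5, 4, 10, 12 → 4
5 → 4 → 1
43 → 4, 34, 42, 28, 10, 31, 12 → 7
4 → none → 0
34 → 28, 10, 31, 12 → 4
42 → 28, 10, 31, 12 → 4
28 → 10, 12 → 2
10 → none → 0
31 → 12 → 1
12 → none → 0
Sum: 4 + 1 + 7 + 0 + 4 + 4 + 2 + 0 + 1 + 0 = 23

23 out-of-order pairs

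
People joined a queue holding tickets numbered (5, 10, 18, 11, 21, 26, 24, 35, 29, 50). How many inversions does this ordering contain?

Element-by-element contributions:
5 → none → 0
10 → none → 0
18 → 11 → 1
11 → none → 0
21 → none → 0
26 → 24 → 1
24 → none → 0
35 → 29 → 1
29 → none → 0
50 → none → 0
Sum: 0 + 0 + 1 + 0 + 0 + 1 + 0 + 1 + 0 + 0 = 3

Inversions: 3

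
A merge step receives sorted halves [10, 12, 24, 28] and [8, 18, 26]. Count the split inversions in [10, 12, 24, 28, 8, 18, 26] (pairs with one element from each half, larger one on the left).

For each element r of the right run, count left-run elements greater than r:
r = 8: 10, 12, 24, 28 → 4
r = 18: 24, 28 → 2
r = 26: 28 → 1
Cross-inversions: 4 + 2 + 1 = 7

Split inversions: 7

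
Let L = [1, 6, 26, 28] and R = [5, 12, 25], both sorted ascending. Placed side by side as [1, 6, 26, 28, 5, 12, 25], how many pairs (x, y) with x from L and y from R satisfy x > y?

Count, for every r in R, how many entries of L exceed r:
r = 5: 6, 26, 28 → 3
r = 12: 26, 28 → 2
r = 25: 26, 28 → 2
Cross-inversions: 3 + 2 + 2 = 7

7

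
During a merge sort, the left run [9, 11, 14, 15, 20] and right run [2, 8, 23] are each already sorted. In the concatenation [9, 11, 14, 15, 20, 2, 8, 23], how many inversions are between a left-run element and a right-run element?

Split inversions: 10

Count, for every r in R, how many entries of L exceed r:
r = 2: 9, 11, 14, 15, 20 → 5
r = 8: 9, 11, 14, 15, 20 → 5
r = 23: none → 0
Cross-inversions: 5 + 5 + 0 = 10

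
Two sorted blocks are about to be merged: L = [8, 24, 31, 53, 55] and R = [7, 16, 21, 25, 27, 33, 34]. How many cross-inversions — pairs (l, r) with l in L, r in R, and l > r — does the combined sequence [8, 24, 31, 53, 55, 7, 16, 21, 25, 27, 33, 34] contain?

Cross-inversions: 23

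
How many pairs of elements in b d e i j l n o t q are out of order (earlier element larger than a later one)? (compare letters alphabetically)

1

Count, for each position, how many later elements it exceeds:
b: 0
d: 0
e: 0
i: 0
j: 0
l: 0
n: 0
o: 0
t: 1
q: 0
Sum: 0 + 0 + 0 + 0 + 0 + 0 + 0 + 0 + 1 + 0 = 1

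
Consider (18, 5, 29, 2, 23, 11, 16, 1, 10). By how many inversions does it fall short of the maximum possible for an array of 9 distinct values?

13 inversions short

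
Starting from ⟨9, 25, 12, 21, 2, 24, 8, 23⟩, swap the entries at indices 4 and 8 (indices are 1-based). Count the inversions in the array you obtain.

Positions 4 and 8 hold 21 and 23; after swapping, the array is [9, 25, 12, 23, 2, 24, 8, 21].
Sweep left to right; for each value list the smaller values that follow it:
9: 2
25: 6
12: 2
23: 3
2: 0
24: 2
8: 0
21: 0
Sum: 2 + 6 + 2 + 3 + 0 + 2 + 0 + 0 = 15

15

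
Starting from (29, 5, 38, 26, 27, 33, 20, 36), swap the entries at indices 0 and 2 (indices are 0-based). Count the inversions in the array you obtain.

13

Positions 0 and 2 hold 29 and 38; after swapping, the array is [38, 5, 29, 26, 27, 33, 20, 36].
Element-by-element contributions:
38: 7
5: 0
29: 3
26: 1
27: 1
33: 1
20: 0
36: 0
Sum: 7 + 0 + 3 + 1 + 1 + 1 + 0 + 0 = 13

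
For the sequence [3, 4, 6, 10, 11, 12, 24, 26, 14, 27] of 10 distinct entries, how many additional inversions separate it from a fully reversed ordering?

Maximum inversions for 10 distinct elements is C(10, 2) = 10·9/2 = 45.
Current inversions — for each element, count later smaller elements:
3: 0
4: 0
6: 0
10: 0
11: 0
12: 0
24: 1
26: 1
14: 0
27: 0
Current total: 0 + 0 + 0 + 0 + 0 + 0 + 1 + 1 + 0 + 0 = 2
Shortfall: 45 − 2 = 43

43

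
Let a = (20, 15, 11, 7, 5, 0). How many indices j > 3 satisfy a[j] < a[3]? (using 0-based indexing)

The element at index 3 is 7.
Elements after it: 5, 0
Those smaller than 7: 5, 0

2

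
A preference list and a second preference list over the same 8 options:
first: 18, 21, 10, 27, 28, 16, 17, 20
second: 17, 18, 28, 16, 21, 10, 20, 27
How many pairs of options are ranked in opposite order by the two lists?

Pairs: 13

Assign each item its position (1..8) in the first ordering, then rewrite the second ordering as that position sequence:
positions: 18→1, 21→2, 10→3, 27→4, 28→5, 16→6, 17→7, 20→8
second ordering as positions: [7, 1, 5, 6, 2, 3, 8, 4]
Discordant pairs = inversions in this position sequence.
7: 1, 5, 6, 2, 3, 4 → 6
1: 0
5: 2, 3, 4 → 3
6: 2, 3, 4 → 3
2: 0
3: 0
8: 4 → 1
4: 0
Total: 6 + 0 + 3 + 3 + 0 + 0 + 1 + 0 = 13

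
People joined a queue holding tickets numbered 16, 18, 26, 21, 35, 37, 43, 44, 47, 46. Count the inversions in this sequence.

2 inversions

For each element, count later entries that are smaller:
16 → none → 0
18 → none → 0
26 → 21 → 1
21 → none → 0
35 → none → 0
37 → none → 0
43 → none → 0
44 → none → 0
47 → 46 → 1
46 → none → 0
Sum: 0 + 0 + 1 + 0 + 0 + 0 + 0 + 0 + 1 + 0 = 2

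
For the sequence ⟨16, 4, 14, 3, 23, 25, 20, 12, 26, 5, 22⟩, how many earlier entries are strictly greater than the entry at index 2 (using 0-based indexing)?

The element at index 2 is 14.
Elements before it: 16, 4
Those larger than 14: 16

1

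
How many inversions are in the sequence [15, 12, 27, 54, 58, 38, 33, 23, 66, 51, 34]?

19 inversions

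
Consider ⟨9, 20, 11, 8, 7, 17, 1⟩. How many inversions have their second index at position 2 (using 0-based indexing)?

1

The element at index 2 is 11.
Elements before it: 9, 20
Those larger than 11: 20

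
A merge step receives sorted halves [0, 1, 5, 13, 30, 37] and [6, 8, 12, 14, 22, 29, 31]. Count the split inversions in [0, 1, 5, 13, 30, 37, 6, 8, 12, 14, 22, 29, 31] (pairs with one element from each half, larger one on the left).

16 cross-inversions

For each element r of the right run, count left-run elements greater than r:
r = 6: 13, 30, 37 → 3
r = 8: 13, 30, 37 → 3
r = 12: 13, 30, 37 → 3
r = 14: 30, 37 → 2
r = 22: 30, 37 → 2
r = 29: 30, 37 → 2
r = 31: 37 → 1
Cross-inversions: 3 + 3 + 3 + 2 + 2 + 2 + 1 = 16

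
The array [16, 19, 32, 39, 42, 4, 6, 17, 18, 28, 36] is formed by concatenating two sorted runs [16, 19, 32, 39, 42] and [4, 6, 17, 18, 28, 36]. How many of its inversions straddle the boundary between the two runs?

Take each right-half value and tally the left-half values above it:
r = 4: 16, 19, 32, 39, 42 → 5
r = 6: 16, 19, 32, 39, 42 → 5
r = 17: 19, 32, 39, 42 → 4
r = 18: 19, 32, 39, 42 → 4
r = 28: 32, 39, 42 → 3
r = 36: 39, 42 → 2
Cross-inversions: 5 + 5 + 4 + 4 + 3 + 2 = 23

23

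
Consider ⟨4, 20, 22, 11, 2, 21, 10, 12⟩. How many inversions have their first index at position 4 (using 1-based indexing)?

The element at index 4 is 11.
Elements after it: 2, 21, 10, 12
Those smaller than 11: 2, 10

2 such elements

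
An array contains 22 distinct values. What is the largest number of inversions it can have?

A reversed (strictly descending) arrangement makes every pair an inversion, giving C(22, 2) inversions.
C(22, 2) = 22·21/2 = 231

231 inversions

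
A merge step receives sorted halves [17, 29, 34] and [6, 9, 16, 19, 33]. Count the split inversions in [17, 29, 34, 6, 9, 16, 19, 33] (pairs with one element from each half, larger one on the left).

12

Take each right-half value and tally the left-half values above it:
r = 6: 17, 29, 34 → 3
r = 9: 17, 29, 34 → 3
r = 16: 17, 29, 34 → 3
r = 19: 29, 34 → 2
r = 33: 34 → 1
Cross-inversions: 3 + 3 + 3 + 2 + 1 = 12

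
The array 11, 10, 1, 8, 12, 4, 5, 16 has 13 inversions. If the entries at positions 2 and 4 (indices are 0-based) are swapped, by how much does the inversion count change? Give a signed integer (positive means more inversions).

+3

Positions 2 and 4 hold 1 and 12; after swapping, the array is [11, 10, 12, 8, 1, 4, 5, 16].
Count, for each position, how many later elements it exceeds:
11 → 10, 8, 1, 4, 5 → 5
10 → 8, 1, 4, 5 → 4
12 → 8, 1, 4, 5 → 4
8 → 1, 4, 5 → 3
1 → none → 0
4 → none → 0
5 → none → 0
16 → none → 0
Sum: 5 + 4 + 4 + 3 + 0 + 0 + 0 + 0 = 16
Change: 16 − 13 = +3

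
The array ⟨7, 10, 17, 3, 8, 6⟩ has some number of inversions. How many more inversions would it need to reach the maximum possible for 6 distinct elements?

6 inversions short

Maximum inversions for 6 distinct elements is C(6, 2) = 6·5/2 = 15.
Current inversions — for each element, count later smaller elements:
7: 2
10: 3
17: 3
3: 0
8: 1
6: 0
Current total: 2 + 3 + 3 + 0 + 1 + 0 = 9
Shortfall: 15 − 9 = 6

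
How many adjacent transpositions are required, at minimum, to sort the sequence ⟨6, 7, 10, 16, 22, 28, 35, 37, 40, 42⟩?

The minimum number of adjacent swaps to sort an array equals its inversion count, since every such swap removes exactly one inversion.
Count inversions — for each element, later elements that are smaller:
6: none → 0
7: none → 0
10: none → 0
16: none → 0
22: none → 0
28: none → 0
35: none → 0
37: none → 0
40: none → 0
42: none → 0
Total inversions: 0 + 0 + 0 + 0 + 0 + 0 + 0 + 0 + 0 + 0 = 0

0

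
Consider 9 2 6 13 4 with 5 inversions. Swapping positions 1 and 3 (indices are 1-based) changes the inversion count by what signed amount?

Positions 1 and 3 hold 9 and 6; after swapping, the array is [6, 2, 9, 13, 4].
For each element, count later entries that are smaller:
6: 2
2: 0
9: 1
13: 1
4: 0
Sum: 2 + 0 + 1 + 1 + 0 = 4
Change: 4 − 5 = -1

-1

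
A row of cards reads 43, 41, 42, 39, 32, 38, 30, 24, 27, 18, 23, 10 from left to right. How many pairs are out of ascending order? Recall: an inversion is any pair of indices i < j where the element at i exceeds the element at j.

Out-of-order pairs: 62

For each element, count later entries that are smaller:
43 → 41, 42, 39, 32, 38, 30, 24, 27, 18, 23, 10 → 11
41 → 39, 32, 38, 30, 24, 27, 18, 23, 10 → 9
42 → 39, 32, 38, 30, 24, 27, 18, 23, 10 → 9
39 → 32, 38, 30, 24, 27, 18, 23, 10 → 8
32 → 30, 24, 27, 18, 23, 10 → 6
38 → 30, 24, 27, 18, 23, 10 → 6
30 → 24, 27, 18, 23, 10 → 5
24 → 18, 23, 10 → 3
27 → 18, 23, 10 → 3
18 → 10 → 1
23 → 10 → 1
10 → none → 0
Sum: 11 + 9 + 9 + 8 + 6 + 6 + 5 + 3 + 3 + 1 + 1 + 0 = 62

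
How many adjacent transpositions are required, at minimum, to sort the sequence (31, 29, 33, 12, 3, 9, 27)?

Adjacent swaps: 15

Each adjacent swap fixes exactly one inversion, so the minimum swap count equals the number of inversions.
Count inversions — for each element, later elements that are smaller:
31: 29, 12, 3, 9, 27 → 5
29: 12, 3, 9, 27 → 4
33: 12, 3, 9, 27 → 4
12: 3, 9 → 2
3: none → 0
9: none → 0
27: none → 0
Total inversions: 5 + 4 + 4 + 2 + 0 + 0 + 0 = 15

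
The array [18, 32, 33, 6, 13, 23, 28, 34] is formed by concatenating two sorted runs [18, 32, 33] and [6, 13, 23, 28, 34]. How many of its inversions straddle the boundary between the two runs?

Take each right-half value and tally the left-half values above it:
r = 6: 18, 32, 33 → 3
r = 13: 18, 32, 33 → 3
r = 23: 32, 33 → 2
r = 28: 32, 33 → 2
r = 34: none → 0
Cross-inversions: 3 + 3 + 2 + 2 + 0 = 10

10 cross-inversions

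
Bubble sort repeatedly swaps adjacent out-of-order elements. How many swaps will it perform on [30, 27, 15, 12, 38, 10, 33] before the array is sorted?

There are 12 swaps.

Each adjacent swap fixes exactly one inversion, so the minimum swap count equals the number of inversions.
Count inversions — for each element, later elements that are smaller:
30: 27, 15, 12, 10 → 4
27: 15, 12, 10 → 3
15: 12, 10 → 2
12: 10 → 1
38: 10, 33 → 2
10: none → 0
33: none → 0
Total inversions: 4 + 3 + 2 + 1 + 2 + 0 + 0 = 12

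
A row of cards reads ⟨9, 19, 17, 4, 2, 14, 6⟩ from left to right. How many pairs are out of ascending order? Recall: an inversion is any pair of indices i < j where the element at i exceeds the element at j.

For each element, count later entries that are smaller:
9: 3
19: 5
17: 4
4: 1
2: 0
14: 1
6: 0
Sum: 3 + 5 + 4 + 1 + 0 + 1 + 0 = 14

There are 14 inversions.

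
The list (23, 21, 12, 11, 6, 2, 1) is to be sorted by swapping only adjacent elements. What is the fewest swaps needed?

Each adjacent swap fixes exactly one inversion, so the minimum swap count equals the number of inversions.
Count inversions — for each element, later elements that are smaller:
23: 21, 12, 11, 6, 2, 1 → 6
21: 12, 11, 6, 2, 1 → 5
12: 11, 6, 2, 1 → 4
11: 6, 2, 1 → 3
6: 2, 1 → 2
2: 1 → 1
1: none → 0
Total inversions: 6 + 5 + 4 + 3 + 2 + 1 + 0 = 21

21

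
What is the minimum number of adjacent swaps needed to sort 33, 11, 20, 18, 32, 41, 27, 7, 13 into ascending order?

The minimum number of adjacent swaps to sort an array equals its inversion count, since every such swap removes exactly one inversion.
Count inversions — for each element, later elements that are smaller:
33: 11, 20, 18, 32, 27, 7, 13 → 7
11: 7 → 1
20: 18, 7, 13 → 3
18: 7, 13 → 2
32: 27, 7, 13 → 3
41: 27, 7, 13 → 3
27: 7, 13 → 2
7: none → 0
13: none → 0
Total inversions: 7 + 1 + 3 + 2 + 3 + 3 + 2 + 0 + 0 = 21

21 swaps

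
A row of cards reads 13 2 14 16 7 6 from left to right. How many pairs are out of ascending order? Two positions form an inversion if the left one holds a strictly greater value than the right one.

8 out-of-order pairs

Listing every pair i<j with a[i]>a[j] (using 1-based positions):
(1,2): 13 > 2
(1,5): 13 > 7
(1,6): 13 > 6
(3,5): 14 > 7
(3,6): 14 > 6
(4,5): 16 > 7
(4,6): 16 > 6
(5,6): 7 > 6
That's 8 pairs.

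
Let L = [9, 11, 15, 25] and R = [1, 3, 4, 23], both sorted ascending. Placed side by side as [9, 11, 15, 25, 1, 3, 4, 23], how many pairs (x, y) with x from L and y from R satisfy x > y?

Take each right-half value and tally the left-half values above it:
r = 1: 9, 11, 15, 25 → 4
r = 3: 9, 11, 15, 25 → 4
r = 4: 9, 11, 15, 25 → 4
r = 23: 25 → 1
Cross-inversions: 4 + 4 + 4 + 1 = 13

13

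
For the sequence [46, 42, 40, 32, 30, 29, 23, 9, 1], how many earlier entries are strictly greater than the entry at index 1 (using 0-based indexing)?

The element at index 1 is 42.
Elements before it: 46
Those larger than 42: 46

1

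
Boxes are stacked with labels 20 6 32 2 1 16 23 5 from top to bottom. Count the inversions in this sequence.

16 inversions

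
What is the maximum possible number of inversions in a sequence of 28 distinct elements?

A reversed (strictly descending) arrangement makes every pair an inversion, giving C(28, 2) inversions.
C(28, 2) = 28·27/2 = 378

378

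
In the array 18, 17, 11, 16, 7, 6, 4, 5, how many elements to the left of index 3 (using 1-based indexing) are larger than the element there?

2

The element at index 3 is 11.
Elements before it: 18, 17
Those larger than 11: 18, 17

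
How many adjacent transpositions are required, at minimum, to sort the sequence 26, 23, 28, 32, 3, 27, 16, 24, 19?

22

The minimum number of adjacent swaps to sort an array equals its inversion count, since every such swap removes exactly one inversion.
Count inversions — for each element, later elements that are smaller:
26: 23, 3, 16, 24, 19 → 5
23: 3, 16, 19 → 3
28: 3, 27, 16, 24, 19 → 5
32: 3, 27, 16, 24, 19 → 5
3: none → 0
27: 16, 24, 19 → 3
16: none → 0
24: 19 → 1
19: none → 0
Total inversions: 5 + 3 + 5 + 5 + 0 + 3 + 0 + 1 + 0 = 22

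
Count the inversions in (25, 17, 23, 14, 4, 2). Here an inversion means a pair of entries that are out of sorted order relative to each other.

Sweep left to right; for each value list the smaller values that follow it:
25: 5
17: 3
23: 3
14: 2
4: 1
2: 0
Sum: 5 + 3 + 3 + 2 + 1 + 0 = 14

14 inversions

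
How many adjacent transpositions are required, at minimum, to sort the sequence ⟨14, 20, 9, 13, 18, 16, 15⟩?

Each adjacent swap fixes exactly one inversion, so the minimum swap count equals the number of inversions.
Count inversions — for each element, later elements that are smaller:
14: 9, 13 → 2
20: 9, 13, 18, 16, 15 → 5
9: none → 0
13: none → 0
18: 16, 15 → 2
16: 15 → 1
15: none → 0
Total inversions: 2 + 5 + 0 + 0 + 2 + 1 + 0 = 10

10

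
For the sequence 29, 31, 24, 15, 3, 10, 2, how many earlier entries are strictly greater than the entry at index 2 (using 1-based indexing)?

The element at index 2 is 31.
Elements before it: 29
None of them are larger than 31.

0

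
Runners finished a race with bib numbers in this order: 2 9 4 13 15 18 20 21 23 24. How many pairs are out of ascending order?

1

For each element, count later entries that are smaller:
2: 0
9: 1
4: 0
13: 0
15: 0
18: 0
20: 0
21: 0
23: 0
24: 0
Sum: 0 + 1 + 0 + 0 + 0 + 0 + 0 + 0 + 0 + 0 = 1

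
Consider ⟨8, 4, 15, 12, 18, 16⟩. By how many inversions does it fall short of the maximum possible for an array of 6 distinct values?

Maximum inversions for 6 distinct elements is C(6, 2) = 6·5/2 = 15.
Current inversions — for each element, count later smaller elements:
8: 1
4: 0
15: 1
12: 0
18: 1
16: 0
Current total: 1 + 0 + 1 + 0 + 1 + 0 = 3
Shortfall: 15 − 3 = 12

12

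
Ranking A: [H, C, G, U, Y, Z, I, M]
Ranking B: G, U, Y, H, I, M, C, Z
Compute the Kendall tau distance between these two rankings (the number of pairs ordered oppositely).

10 discordant pairs

Assign each item its position (1..8) in the first ordering, then rewrite the second ordering as that position sequence:
positions: H→1, C→2, G→3, U→4, Y→5, Z→6, I→7, M→8
second ordering as positions: [3, 4, 5, 1, 7, 8, 2, 6]
Discordant pairs = inversions in this position sequence.
3: 1, 2 → 2
4: 1, 2 → 2
5: 1, 2 → 2
1: 0
7: 2, 6 → 2
8: 2, 6 → 2
2: 0
6: 0
Total: 2 + 2 + 2 + 0 + 2 + 2 + 0 + 0 = 10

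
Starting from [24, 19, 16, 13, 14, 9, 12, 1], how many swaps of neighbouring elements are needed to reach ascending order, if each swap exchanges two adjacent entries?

26

Minimum adjacent swaps = number of inversions (each swap of adjacent out-of-order elements removes one inversion and no swap can remove more).
Count inversions — for each element, later elements that are smaller:
24: 19, 16, 13, 14, 9, 12, 1 → 7
19: 16, 13, 14, 9, 12, 1 → 6
16: 13, 14, 9, 12, 1 → 5
13: 9, 12, 1 → 3
14: 9, 12, 1 → 3
9: 1 → 1
12: 1 → 1
1: none → 0
Total inversions: 7 + 6 + 5 + 3 + 3 + 1 + 1 + 0 = 26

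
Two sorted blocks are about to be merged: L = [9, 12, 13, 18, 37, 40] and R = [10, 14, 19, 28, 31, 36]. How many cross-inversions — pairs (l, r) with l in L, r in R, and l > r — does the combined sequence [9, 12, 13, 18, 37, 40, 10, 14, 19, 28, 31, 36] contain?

16

Count, for every r in R, how many entries of L exceed r:
r = 10: 12, 13, 18, 37, 40 → 5
r = 14: 18, 37, 40 → 3
r = 19: 37, 40 → 2
r = 28: 37, 40 → 2
r = 31: 37, 40 → 2
r = 36: 37, 40 → 2
Cross-inversions: 5 + 3 + 2 + 2 + 2 + 2 = 16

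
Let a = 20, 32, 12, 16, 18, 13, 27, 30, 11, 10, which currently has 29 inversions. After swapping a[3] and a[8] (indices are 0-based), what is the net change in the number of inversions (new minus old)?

-3

Positions 3 and 8 hold 16 and 11; after swapping, the array is [20, 32, 12, 11, 18, 13, 27, 30, 16, 10].
Sweep left to right; for each value list the smaller values that follow it:
20 → 12, 11, 18, 13, 16, 10 → 6
32 → 12, 11, 18, 13, 27, 30, 16, 10 → 8
12 → 11, 10 → 2
11 → 10 → 1
18 → 13, 16, 10 → 3
13 → 10 → 1
27 → 16, 10 → 2
30 → 16, 10 → 2
16 → 10 → 1
10 → none → 0
Sum: 6 + 8 + 2 + 1 + 3 + 1 + 2 + 2 + 1 + 0 = 26
Change: 26 − 29 = -3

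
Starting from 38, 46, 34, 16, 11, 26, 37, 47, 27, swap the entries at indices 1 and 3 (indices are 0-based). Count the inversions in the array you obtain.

16 inversions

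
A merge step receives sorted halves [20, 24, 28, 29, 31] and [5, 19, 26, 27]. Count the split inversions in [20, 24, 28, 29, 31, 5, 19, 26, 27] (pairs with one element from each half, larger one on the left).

16

Count, for every r in R, how many entries of L exceed r:
r = 5: 20, 24, 28, 29, 31 → 5
r = 19: 20, 24, 28, 29, 31 → 5
r = 26: 28, 29, 31 → 3
r = 27: 28, 29, 31 → 3
Cross-inversions: 5 + 5 + 3 + 3 = 16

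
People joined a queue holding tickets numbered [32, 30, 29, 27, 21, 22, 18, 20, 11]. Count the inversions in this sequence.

For each element, count later entries that are smaller:
32: 8
30: 7
29: 6
27: 5
21: 3
22: 3
18: 1
20: 1
11: 0
Sum: 8 + 7 + 6 + 5 + 3 + 3 + 1 + 1 + 0 = 34

Inversions: 34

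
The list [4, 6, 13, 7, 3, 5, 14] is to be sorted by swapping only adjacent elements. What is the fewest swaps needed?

The minimum number of adjacent swaps to sort an array equals its inversion count, since every such swap removes exactly one inversion.
Count inversions — for each element, later elements that are smaller:
4: 3 → 1
6: 3, 5 → 2
13: 7, 3, 5 → 3
7: 3, 5 → 2
3: none → 0
5: none → 0
14: none → 0
Total inversions: 1 + 2 + 3 + 2 + 0 + 0 + 0 = 8

Swaps: 8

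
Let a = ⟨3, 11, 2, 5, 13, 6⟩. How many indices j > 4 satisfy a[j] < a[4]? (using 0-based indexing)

1

The element at index 4 is 13.
Elements after it: 6
Those smaller than 13: 6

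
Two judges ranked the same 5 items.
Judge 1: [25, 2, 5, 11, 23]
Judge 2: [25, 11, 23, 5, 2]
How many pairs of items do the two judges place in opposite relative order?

5 discordant pairs

Assign each item its position (1..5) in the first ordering, then rewrite the second ordering as that position sequence:
positions: 25→1, 2→2, 5→3, 11→4, 23→5
second ordering as positions: [1, 4, 5, 3, 2]
Discordant pairs = inversions in this position sequence.
1: 0
4: 3, 2 → 2
5: 3, 2 → 2
3: 2 → 1
2: 0
Total: 0 + 2 + 2 + 1 + 0 = 5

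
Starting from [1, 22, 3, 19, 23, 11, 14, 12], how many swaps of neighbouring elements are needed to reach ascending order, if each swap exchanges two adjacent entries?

12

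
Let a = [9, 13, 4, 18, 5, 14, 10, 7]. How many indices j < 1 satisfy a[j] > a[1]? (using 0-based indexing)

0 such elements

The element at index 1 is 13.
Elements before it: 9
None of them are larger than 13.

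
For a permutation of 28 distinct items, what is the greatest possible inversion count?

A reversed (strictly descending) arrangement makes every pair an inversion, giving C(28, 2) inversions.
C(28, 2) = 28·27/2 = 378

378 inversions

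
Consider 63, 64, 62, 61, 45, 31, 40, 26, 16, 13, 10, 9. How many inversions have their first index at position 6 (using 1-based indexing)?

5

The element at index 6 is 31.
Elements after it: 40, 26, 16, 13, 10, 9
Those smaller than 31: 26, 16, 13, 10, 9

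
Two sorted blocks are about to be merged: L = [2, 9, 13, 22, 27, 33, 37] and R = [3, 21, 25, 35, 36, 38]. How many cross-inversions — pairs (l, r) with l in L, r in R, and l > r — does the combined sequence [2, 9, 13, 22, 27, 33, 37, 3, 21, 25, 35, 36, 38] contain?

15 split inversions

Count, for every r in R, how many entries of L exceed r:
r = 3: 9, 13, 22, 27, 33, 37 → 6
r = 21: 22, 27, 33, 37 → 4
r = 25: 27, 33, 37 → 3
r = 35: 37 → 1
r = 36: 37 → 1
r = 38: none → 0
Cross-inversions: 6 + 4 + 3 + 1 + 1 + 0 = 15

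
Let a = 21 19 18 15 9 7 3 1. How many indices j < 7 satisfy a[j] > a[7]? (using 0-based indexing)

The element at index 7 is 1.
Elements before it: 21, 19, 18, 15, 9, 7, 3
Those larger than 1: 21, 19, 18, 15, 9, 7, 3

7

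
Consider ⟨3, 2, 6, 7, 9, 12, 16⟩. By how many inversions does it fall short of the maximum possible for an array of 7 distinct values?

Maximum inversions for 7 distinct elements is C(7, 2) = 7·6/2 = 21.
Current inversions — for each element, count later smaller elements:
3: 1
2: 0
6: 0
7: 0
9: 0
12: 0
16: 0
Current total: 1 + 0 + 0 + 0 + 0 + 0 + 0 = 1
Shortfall: 21 − 1 = 20

20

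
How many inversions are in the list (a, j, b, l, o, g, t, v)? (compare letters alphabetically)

4 inversions

Count, for each position, how many later elements it exceeds:
a → none → 0
j → b, g → 2
b → none → 0
l → g → 1
o → g → 1
g → none → 0
t → none → 0
v → none → 0
Sum: 0 + 2 + 0 + 1 + 1 + 0 + 0 + 0 = 4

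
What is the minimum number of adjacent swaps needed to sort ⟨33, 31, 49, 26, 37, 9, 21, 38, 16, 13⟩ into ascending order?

31

Each adjacent swap fixes exactly one inversion, so the minimum swap count equals the number of inversions.
Count inversions — for each element, later elements that are smaller:
33: 31, 26, 9, 21, 16, 13 → 6
31: 26, 9, 21, 16, 13 → 5
49: 26, 37, 9, 21, 38, 16, 13 → 7
26: 9, 21, 16, 13 → 4
37: 9, 21, 16, 13 → 4
9: none → 0
21: 16, 13 → 2
38: 16, 13 → 2
16: 13 → 1
13: none → 0
Total inversions: 6 + 5 + 7 + 4 + 4 + 0 + 2 + 2 + 1 + 0 = 31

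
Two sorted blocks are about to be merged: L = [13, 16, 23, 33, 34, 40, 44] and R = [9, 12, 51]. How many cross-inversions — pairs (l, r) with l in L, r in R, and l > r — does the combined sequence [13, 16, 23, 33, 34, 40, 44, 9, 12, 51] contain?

Count, for every r in R, how many entries of L exceed r:
r = 9: 13, 16, 23, 33, 34, 40, 44 → 7
r = 12: 13, 16, 23, 33, 34, 40, 44 → 7
r = 51: none → 0
Cross-inversions: 7 + 7 + 0 = 14

14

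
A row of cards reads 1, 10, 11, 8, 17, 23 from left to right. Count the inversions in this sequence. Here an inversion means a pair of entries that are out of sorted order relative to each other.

Inversions: 2

Sweep left to right; for each value list the smaller values that follow it:
1 → none → 0
10 → 8 → 1
11 → 8 → 1
8 → none → 0
17 → none → 0
23 → none → 0
Sum: 0 + 1 + 1 + 0 + 0 + 0 = 2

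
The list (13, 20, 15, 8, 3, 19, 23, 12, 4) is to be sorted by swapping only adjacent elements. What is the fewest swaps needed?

Swaps: 21

Minimum adjacent swaps = number of inversions (each swap of adjacent out-of-order elements removes one inversion and no swap can remove more).
Count inversions — for each element, later elements that are smaller:
13: 8, 3, 12, 4 → 4
20: 15, 8, 3, 19, 12, 4 → 6
15: 8, 3, 12, 4 → 4
8: 3, 4 → 2
3: none → 0
19: 12, 4 → 2
23: 12, 4 → 2
12: 4 → 1
4: none → 0
Total inversions: 4 + 6 + 4 + 2 + 0 + 2 + 2 + 1 + 0 = 21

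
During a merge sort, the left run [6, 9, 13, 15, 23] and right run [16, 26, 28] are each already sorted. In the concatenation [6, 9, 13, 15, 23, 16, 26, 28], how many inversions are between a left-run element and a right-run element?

There is 1 split inversion.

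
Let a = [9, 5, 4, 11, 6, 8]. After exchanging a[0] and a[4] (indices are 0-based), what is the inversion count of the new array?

6

Positions 0 and 4 hold 9 and 6; after swapping, the array is [6, 5, 4, 11, 9, 8].
Count, for each position, how many later elements it exceeds:
6 → 5, 4 → 2
5 → 4 → 1
4 → none → 0
11 → 9, 8 → 2
9 → 8 → 1
8 → none → 0
Sum: 2 + 1 + 0 + 2 + 1 + 0 = 6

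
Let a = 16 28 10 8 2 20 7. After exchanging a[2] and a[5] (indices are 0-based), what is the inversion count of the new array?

Positions 2 and 5 hold 10 and 20; after swapping, the array is [16, 28, 20, 8, 2, 10, 7].
Element-by-element contributions:
16 → 8, 2, 10, 7 → 4
28 → 20, 8, 2, 10, 7 → 5
20 → 8, 2, 10, 7 → 4
8 → 2, 7 → 2
2 → none → 0
10 → 7 → 1
7 → none → 0
Sum: 4 + 5 + 4 + 2 + 0 + 1 + 0 = 16

There are 16 inversions.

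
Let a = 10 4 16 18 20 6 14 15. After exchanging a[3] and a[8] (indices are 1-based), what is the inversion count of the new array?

There are 10 inversions.

Positions 3 and 8 hold 16 and 15; after swapping, the array is [10, 4, 15, 18, 20, 6, 14, 16].
For each element, count later entries that are smaller:
10 → 4, 6 → 2
4 → none → 0
15 → 6, 14 → 2
18 → 6, 14, 16 → 3
20 → 6, 14, 16 → 3
6 → none → 0
14 → none → 0
16 → none → 0
Sum: 2 + 0 + 2 + 3 + 3 + 0 + 0 + 0 = 10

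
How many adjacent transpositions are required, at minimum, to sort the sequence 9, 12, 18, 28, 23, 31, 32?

1 adjacent swap

Minimum adjacent swaps = number of inversions (each swap of adjacent out-of-order elements removes one inversion and no swap can remove more).
Count inversions — for each element, later elements that are smaller:
9: none → 0
12: none → 0
18: none → 0
28: 23 → 1
23: none → 0
31: none → 0
32: none → 0
Total inversions: 0 + 0 + 0 + 1 + 0 + 0 + 0 = 1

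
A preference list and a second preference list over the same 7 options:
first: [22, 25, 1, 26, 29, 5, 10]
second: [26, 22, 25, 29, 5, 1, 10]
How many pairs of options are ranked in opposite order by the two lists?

5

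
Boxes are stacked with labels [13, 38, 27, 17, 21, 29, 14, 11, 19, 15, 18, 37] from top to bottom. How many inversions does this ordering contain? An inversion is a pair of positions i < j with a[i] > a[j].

For each element, count later entries that are smaller:
13 → 11 → 1
38 → 27, 17, 21, 29, 14, 11, 19, 15, 18, 37 → 10
27 → 17, 21, 14, 11, 19, 15, 18 → 7
17 → 14, 11, 15 → 3
21 → 14, 11, 19, 15, 18 → 5
29 → 14, 11, 19, 15, 18 → 5
14 → 11 → 1
11 → none → 0
19 → 15, 18 → 2
15 → none → 0
18 → none → 0
37 → none → 0
Sum: 1 + 10 + 7 + 3 + 5 + 5 + 1 + 0 + 2 + 0 + 0 + 0 = 34

34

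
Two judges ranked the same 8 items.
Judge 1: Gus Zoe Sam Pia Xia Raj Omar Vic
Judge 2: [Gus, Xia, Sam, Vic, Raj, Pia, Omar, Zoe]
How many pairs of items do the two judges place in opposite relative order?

12

Assign each item its position (1..8) in the first ordering, then rewrite the second ordering as that position sequence:
positions: Gus→1, Zoe→2, Sam→3, Pia→4, Xia→5, Raj→6, Omar→7, Vic→8
second ordering as positions: [1, 5, 3, 8, 6, 4, 7, 2]
Discordant pairs = inversions in this position sequence.
1: 0
5: 3, 4, 2 → 3
3: 2 → 1
8: 6, 4, 7, 2 → 4
6: 4, 2 → 2
4: 2 → 1
7: 2 → 1
2: 0
Total: 0 + 3 + 1 + 4 + 2 + 1 + 1 + 0 = 12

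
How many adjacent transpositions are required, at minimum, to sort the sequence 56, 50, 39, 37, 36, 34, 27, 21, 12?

36

Minimum adjacent swaps = number of inversions (each swap of adjacent out-of-order elements removes one inversion and no swap can remove more).
Count inversions — for each element, later elements that are smaller:
56: 50, 39, 37, 36, 34, 27, 21, 12 → 8
50: 39, 37, 36, 34, 27, 21, 12 → 7
39: 37, 36, 34, 27, 21, 12 → 6
37: 36, 34, 27, 21, 12 → 5
36: 34, 27, 21, 12 → 4
34: 27, 21, 12 → 3
27: 21, 12 → 2
21: 12 → 1
12: none → 0
Total inversions: 8 + 7 + 6 + 5 + 4 + 3 + 2 + 1 + 0 = 36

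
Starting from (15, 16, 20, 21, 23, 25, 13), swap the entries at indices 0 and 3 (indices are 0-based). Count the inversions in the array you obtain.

Positions 0 and 3 hold 15 and 21; after swapping, the array is [21, 16, 20, 15, 23, 25, 13].
Count, for each position, how many later elements it exceeds:
21 → 16, 20, 15, 13 → 4
16 → 15, 13 → 2
20 → 15, 13 → 2
15 → 13 → 1
23 → 13 → 1
25 → 13 → 1
13 → none → 0
Sum: 4 + 2 + 2 + 1 + 1 + 1 + 0 = 11

There are 11 inversions.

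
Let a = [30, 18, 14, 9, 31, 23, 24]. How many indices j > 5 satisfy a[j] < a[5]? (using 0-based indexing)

0

The element at index 5 is 23.
Elements after it: 24
None of them are smaller than 23.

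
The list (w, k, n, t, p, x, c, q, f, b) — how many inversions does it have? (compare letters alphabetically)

30 out-of-order pairs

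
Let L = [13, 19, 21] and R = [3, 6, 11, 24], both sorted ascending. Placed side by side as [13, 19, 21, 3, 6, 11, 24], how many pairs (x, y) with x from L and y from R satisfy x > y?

For each element r of the right run, count left-run elements greater than r:
r = 3: 13, 19, 21 → 3
r = 6: 13, 19, 21 → 3
r = 11: 13, 19, 21 → 3
r = 24: none → 0
Cross-inversions: 3 + 3 + 3 + 0 = 9

There are 9 cross-inversions.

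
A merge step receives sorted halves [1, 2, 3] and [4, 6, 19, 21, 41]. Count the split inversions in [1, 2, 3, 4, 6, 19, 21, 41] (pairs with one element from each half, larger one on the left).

0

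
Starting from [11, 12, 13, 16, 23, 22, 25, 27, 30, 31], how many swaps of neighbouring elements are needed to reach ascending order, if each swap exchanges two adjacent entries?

1 adjacent swap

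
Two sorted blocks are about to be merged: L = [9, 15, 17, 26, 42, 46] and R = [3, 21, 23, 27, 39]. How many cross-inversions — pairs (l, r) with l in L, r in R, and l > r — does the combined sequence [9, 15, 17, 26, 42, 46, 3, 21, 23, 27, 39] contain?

Count, for every r in R, how many entries of L exceed r:
r = 3: 9, 15, 17, 26, 42, 46 → 6
r = 21: 26, 42, 46 → 3
r = 23: 26, 42, 46 → 3
r = 27: 42, 46 → 2
r = 39: 42, 46 → 2
Cross-inversions: 6 + 3 + 3 + 2 + 2 = 16

There are 16 split inversions.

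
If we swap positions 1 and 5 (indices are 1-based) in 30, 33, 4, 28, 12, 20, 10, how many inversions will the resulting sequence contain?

12

Positions 1 and 5 hold 30 and 12; after swapping, the array is [12, 33, 4, 28, 30, 20, 10].
For each element, count later entries that are smaller:
12: 2
33: 5
4: 0
28: 2
30: 2
20: 1
10: 0
Sum: 2 + 5 + 0 + 2 + 2 + 1 + 0 = 12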